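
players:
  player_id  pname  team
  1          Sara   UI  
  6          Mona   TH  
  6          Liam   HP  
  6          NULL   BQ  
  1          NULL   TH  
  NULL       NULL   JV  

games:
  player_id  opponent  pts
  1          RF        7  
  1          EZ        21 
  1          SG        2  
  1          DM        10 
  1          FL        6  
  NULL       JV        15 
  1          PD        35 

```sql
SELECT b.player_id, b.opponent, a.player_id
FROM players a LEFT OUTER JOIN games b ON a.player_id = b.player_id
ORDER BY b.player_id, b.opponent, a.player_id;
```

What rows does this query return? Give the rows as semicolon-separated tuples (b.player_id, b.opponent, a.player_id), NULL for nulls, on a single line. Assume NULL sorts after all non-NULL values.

(1, DM, 1); (1, DM, 1); (1, EZ, 1); (1, EZ, 1); (1, FL, 1); (1, FL, 1); (1, PD, 1); (1, PD, 1); (1, RF, 1); (1, RF, 1); (1, SG, 1); (1, SG, 1); (NULL, NULL, 6); (NULL, NULL, 6); (NULL, NULL, 6); (NULL, NULL, NULL)

LEFT JOIN keeps every row from `players`; unmatched rows get NULL for `games`'s columns.
Matching on a.player_id = b.player_id. A NULL in a compared column never satisfies the condition.
- player_id=1: 6 matching b row(s), so 6 row(s) emitted.
- player_id=6: no b row matches, row kept with b columns NULL.
- player_id=6: no b row matches, row kept with b columns NULL.
- player_id=6: no b row matches, row kept with b columns NULL.
- player_id=1: 6 matching b row(s), so 6 row(s) emitted.
- player_id=NULL: no b row matches, row kept with b columns NULL.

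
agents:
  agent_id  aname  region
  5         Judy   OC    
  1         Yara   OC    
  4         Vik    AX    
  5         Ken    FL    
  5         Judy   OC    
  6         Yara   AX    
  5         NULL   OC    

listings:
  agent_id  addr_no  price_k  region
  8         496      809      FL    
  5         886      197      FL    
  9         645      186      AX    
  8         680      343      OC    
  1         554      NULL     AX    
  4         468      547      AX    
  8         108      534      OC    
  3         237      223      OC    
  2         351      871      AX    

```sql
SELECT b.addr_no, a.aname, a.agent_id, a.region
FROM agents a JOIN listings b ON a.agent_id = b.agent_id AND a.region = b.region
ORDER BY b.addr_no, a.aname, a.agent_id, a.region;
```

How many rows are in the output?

2

INNER JOIN keeps only pairs where the ON condition holds.
Matching on a.agent_id = b.agent_id AND a.region = b.region.
Matched pairs: 2.
Total: 2 rows.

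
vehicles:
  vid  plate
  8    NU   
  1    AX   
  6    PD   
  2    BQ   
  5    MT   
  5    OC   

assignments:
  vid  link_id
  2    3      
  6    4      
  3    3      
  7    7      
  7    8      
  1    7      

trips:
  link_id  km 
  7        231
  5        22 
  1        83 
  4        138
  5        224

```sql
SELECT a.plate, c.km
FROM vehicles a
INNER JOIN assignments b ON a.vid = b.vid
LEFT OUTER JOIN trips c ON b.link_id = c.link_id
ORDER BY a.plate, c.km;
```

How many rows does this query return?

3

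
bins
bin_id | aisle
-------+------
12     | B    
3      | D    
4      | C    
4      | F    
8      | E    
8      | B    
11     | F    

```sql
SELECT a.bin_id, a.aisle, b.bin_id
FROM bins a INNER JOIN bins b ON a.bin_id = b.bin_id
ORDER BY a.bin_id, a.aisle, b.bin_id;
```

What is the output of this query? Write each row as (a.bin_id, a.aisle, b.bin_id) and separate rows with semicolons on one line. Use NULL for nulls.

(3, D, 3); (4, C, 4); (4, C, 4); (4, F, 4); (4, F, 4); (8, B, 8); (8, B, 8); (8, E, 8); (8, E, 8); (11, F, 11); (12, B, 12)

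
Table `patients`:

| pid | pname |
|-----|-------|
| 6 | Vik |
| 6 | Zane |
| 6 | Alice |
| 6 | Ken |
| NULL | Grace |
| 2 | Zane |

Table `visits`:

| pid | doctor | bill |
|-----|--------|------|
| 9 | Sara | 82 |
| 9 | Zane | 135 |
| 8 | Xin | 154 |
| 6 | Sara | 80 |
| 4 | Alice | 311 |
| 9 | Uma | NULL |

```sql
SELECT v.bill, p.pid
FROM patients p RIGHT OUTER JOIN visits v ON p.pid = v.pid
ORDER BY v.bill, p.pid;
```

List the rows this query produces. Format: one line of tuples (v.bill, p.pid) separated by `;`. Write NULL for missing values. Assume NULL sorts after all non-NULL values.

(80, 6); (80, 6); (80, 6); (80, 6); (82, NULL); (135, NULL); (154, NULL); (311, NULL); (NULL, NULL)

RIGHT JOIN keeps every row from `visits`; unmatched rows get NULL for `patients`'s columns.
Matching on p.pid = v.pid. A NULL in a compared column never satisfies the condition.
- pid=6: 1 matching v row(s), so 1 row(s) emitted.
- pid=6: 1 matching v row(s), so 1 row(s) emitted.
- pid=6: 1 matching v row(s), so 1 row(s) emitted.
- pid=6: 1 matching v row(s), so 1 row(s) emitted.
- pid=NULL: no matching v row.
- pid=2: no matching v row.
- 5 row(s) from v found no p partner → padded with NULL.
After projecting and ordering:
v.bill | p.pid
80 | 6
80 | 6
80 | 6
80 | 6
82 | NULL
135 | NULL
154 | NULL
311 | NULL
NULL | NULL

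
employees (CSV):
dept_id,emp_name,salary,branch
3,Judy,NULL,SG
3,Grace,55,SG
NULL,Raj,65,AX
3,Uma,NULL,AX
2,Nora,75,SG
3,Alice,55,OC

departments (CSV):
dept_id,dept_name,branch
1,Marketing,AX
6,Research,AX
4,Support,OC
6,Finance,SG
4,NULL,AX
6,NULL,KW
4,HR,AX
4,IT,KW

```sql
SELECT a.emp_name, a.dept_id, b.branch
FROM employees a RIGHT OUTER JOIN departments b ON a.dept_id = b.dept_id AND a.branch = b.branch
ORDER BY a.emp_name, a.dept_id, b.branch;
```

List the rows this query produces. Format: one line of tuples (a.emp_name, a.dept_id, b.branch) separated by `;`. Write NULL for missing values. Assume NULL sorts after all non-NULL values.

(NULL, NULL, AX); (NULL, NULL, AX); (NULL, NULL, AX); (NULL, NULL, AX); (NULL, NULL, KW); (NULL, NULL, KW); (NULL, NULL, OC); (NULL, NULL, SG)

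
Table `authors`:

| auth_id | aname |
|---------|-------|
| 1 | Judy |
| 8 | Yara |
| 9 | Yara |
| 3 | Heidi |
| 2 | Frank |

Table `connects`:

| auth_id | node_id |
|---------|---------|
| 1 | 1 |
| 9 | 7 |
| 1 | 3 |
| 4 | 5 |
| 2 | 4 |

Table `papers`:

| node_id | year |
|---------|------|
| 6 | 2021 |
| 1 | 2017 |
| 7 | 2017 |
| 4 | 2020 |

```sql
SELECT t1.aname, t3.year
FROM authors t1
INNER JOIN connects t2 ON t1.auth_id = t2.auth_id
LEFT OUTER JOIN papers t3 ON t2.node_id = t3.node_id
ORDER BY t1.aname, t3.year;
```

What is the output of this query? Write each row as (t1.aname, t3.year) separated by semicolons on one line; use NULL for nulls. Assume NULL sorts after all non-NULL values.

(Frank, 2020); (Judy, 2017); (Judy, NULL); (Yara, 2017)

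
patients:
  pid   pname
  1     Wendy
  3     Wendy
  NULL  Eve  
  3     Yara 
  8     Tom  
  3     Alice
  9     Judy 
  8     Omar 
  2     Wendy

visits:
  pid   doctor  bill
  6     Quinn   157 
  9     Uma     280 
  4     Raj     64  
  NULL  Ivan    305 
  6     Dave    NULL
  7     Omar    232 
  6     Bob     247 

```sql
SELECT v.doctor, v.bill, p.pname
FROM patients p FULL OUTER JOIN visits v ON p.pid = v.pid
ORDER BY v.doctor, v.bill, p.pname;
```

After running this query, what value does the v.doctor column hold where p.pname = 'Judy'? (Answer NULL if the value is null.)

FULL OUTER JOIN keeps every row from both sides; unmatched rows get NULL for the other side's columns.
Matching on p.pid = v.pid. A NULL in a compared column never satisfies the condition.
- pid=1: no v row matches, row kept with v columns NULL.
- pid=3: no v row matches, row kept with v columns NULL.
- pid=NULL: no v row matches, row kept with v columns NULL.
- pid=3: no v row matches, row kept with v columns NULL.
- pid=8: no v row matches, row kept with v columns NULL.
- pid=3: no v row matches, row kept with v columns NULL.
- pid=9: 1 matching v row(s), so 1 row(s) emitted.
- pid=8: no v row matches, row kept with v columns NULL.
- pid=2: no v row matches, row kept with v columns NULL.
- 6 row(s) from v found no p partner → padded with NULL.

Uma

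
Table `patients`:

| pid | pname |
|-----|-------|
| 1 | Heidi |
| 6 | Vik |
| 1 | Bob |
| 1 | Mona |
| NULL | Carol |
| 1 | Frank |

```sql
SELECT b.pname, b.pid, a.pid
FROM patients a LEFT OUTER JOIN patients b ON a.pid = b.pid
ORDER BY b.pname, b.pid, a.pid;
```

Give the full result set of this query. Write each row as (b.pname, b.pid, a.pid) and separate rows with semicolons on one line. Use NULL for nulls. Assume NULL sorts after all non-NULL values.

(Bob, 1, 1); (Bob, 1, 1); (Bob, 1, 1); (Bob, 1, 1); (Frank, 1, 1); (Frank, 1, 1); (Frank, 1, 1); (Frank, 1, 1); (Heidi, 1, 1); (Heidi, 1, 1); (Heidi, 1, 1); (Heidi, 1, 1); (Mona, 1, 1); (Mona, 1, 1); (Mona, 1, 1); (Mona, 1, 1); (Vik, 6, 6); (NULL, NULL, NULL)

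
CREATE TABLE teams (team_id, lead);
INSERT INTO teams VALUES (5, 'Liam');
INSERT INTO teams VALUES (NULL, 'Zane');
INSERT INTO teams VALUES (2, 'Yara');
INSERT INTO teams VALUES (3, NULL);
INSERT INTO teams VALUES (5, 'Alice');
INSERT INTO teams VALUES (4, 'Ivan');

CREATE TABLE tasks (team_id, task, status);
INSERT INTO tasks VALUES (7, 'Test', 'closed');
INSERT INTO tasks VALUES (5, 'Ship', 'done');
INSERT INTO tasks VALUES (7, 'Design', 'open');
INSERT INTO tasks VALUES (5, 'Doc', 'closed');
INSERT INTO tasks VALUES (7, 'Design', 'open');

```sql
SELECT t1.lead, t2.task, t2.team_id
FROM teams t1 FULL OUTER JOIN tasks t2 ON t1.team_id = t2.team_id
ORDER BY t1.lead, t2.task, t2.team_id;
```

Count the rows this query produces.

11

FULL OUTER JOIN keeps every row from both sides; unmatched rows get NULL for the other side's columns.
Matching on t1.team_id = t2.team_id. A NULL in a compared column never satisfies the condition.
- t1[0] team_id=5 → 2 match(es) in t2 → 2 row(s).
- t1[1] team_id=NULL → no match; kept with NULLs on the t2 side.
- t1[2] team_id=2 → no match; kept with NULLs on the t2 side.
- t1[3] team_id=3 → no match; kept with NULLs on the t2 side.
- t1[4] team_id=5 → 2 match(es) in t2 → 2 row(s).
- t1[5] team_id=4 → no match; kept with NULLs on the t2 side.
- 3 row(s) from t2 found no t1 partner → padded with NULL.
Total: 4 matched + 7 padded = 11 rows.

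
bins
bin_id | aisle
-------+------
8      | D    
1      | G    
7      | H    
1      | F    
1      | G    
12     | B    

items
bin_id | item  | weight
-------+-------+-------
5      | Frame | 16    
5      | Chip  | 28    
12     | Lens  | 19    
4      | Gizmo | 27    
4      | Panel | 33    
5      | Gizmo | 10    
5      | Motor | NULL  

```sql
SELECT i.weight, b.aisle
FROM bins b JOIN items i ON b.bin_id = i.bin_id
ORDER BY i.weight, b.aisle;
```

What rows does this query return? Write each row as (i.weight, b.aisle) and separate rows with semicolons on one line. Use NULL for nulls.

(19, B)

INNER JOIN keeps only pairs where the ON condition holds.
Matching on b.bin_id = i.bin_id.
- b (bin_id=8) has no partner → excluded.
- b (bin_id=1) has no partner → excluded.
- b (bin_id=7) has no partner → excluded.
- b (bin_id=1) has no partner → excluded.
- b (bin_id=1) has no partner → excluded.
- b (bin_id=12) pairs with 1 row(s) of i.
After projecting and ordering:
i.weight | b.aisle
19 | B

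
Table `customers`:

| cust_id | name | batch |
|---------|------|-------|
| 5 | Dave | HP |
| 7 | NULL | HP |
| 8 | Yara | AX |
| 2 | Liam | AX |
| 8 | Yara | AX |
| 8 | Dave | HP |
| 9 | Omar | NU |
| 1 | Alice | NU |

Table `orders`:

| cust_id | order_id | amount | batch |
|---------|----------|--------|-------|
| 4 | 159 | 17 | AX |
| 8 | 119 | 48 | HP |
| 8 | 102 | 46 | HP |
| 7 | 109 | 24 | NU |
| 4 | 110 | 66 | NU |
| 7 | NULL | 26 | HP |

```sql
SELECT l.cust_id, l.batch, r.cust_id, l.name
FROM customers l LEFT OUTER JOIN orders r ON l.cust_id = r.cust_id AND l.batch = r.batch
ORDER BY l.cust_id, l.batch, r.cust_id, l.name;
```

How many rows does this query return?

LEFT JOIN keeps every row from `customers`; unmatched rows get NULL for `orders`'s columns.
Matching on l.cust_id = r.cust_id AND l.batch = r.batch.
- l[0] cust_id=5, batch=HP → no match; kept with NULLs on the r side.
- l[1] cust_id=7, batch=HP → 1 match(es) in r → 1 row(s).
- l[2] cust_id=8, batch=AX → no match; kept with NULLs on the r side.
- l[3] cust_id=2, batch=AX → no match; kept with NULLs on the r side.
- l[4] cust_id=8, batch=AX → no match; kept with NULLs on the r side.
- l[5] cust_id=8, batch=HP → 2 match(es) in r → 2 row(s).
- l[6] cust_id=9, batch=NU → no match; kept with NULLs on the r side.
- l[7] cust_id=1, batch=NU → no match; kept with NULLs on the r side.
Total: 3 matched + 6 padded = 9 rows.

9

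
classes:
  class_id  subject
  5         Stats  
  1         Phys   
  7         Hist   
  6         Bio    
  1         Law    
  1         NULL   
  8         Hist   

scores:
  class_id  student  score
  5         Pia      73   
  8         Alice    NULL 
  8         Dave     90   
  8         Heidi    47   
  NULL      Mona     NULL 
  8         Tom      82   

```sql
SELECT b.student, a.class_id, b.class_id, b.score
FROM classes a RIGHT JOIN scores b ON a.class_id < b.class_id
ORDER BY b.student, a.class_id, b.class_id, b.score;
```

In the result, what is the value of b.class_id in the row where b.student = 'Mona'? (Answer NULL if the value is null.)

NULL

RIGHT JOIN keeps every row from `scores`; unmatched rows get NULL for `classes`'s columns.
Matching on a.class_id < b.class_id. A NULL in a compared column never satisfies the condition.
Matched pairs: 27; unmatched b rows kept: 1.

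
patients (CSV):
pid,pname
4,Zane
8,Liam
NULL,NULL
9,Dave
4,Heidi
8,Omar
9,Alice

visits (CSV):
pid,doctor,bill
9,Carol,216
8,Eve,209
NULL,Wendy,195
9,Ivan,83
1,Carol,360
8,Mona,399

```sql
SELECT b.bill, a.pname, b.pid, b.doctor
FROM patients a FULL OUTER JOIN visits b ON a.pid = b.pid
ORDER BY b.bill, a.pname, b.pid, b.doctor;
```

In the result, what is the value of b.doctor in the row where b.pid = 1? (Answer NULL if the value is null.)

Carol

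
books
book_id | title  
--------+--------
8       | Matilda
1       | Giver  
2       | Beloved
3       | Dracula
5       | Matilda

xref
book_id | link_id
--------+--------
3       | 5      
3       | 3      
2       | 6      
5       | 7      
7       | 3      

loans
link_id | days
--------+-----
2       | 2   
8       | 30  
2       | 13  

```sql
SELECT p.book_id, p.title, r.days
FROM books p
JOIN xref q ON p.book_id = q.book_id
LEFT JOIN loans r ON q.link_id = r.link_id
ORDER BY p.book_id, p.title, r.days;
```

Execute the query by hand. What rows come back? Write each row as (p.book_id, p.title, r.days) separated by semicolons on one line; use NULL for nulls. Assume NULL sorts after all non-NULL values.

(2, Beloved, NULL); (3, Dracula, NULL); (3, Dracula, NULL); (5, Matilda, NULL)

Step 1 — p INNER JOIN q on book_id → 4 row(s).
Then LEFT JOIN `loans r` on link_id: each of those 4 rows is kept; rows whose q.link_id has no match in r get NULL for r's columns.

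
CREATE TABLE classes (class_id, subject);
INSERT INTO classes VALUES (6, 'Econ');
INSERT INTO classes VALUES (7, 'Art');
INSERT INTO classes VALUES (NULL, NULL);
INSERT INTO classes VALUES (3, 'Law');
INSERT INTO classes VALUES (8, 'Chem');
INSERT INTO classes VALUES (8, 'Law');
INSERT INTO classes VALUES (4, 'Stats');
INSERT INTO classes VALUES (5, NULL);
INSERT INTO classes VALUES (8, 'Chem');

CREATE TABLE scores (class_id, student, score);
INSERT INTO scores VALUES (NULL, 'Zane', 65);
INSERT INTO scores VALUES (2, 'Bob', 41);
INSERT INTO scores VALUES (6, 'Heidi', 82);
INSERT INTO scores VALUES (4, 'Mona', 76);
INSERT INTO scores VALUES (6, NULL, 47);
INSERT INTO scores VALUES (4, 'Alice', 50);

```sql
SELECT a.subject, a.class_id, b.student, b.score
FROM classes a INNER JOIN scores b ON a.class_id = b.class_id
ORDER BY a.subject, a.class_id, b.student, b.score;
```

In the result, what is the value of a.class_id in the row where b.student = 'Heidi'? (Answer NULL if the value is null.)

INNER JOIN keeps only pairs where the ON condition holds.
Matching on a.class_id = b.class_id. A NULL in a compared column never satisfies the condition.
Matched pairs: 4.

6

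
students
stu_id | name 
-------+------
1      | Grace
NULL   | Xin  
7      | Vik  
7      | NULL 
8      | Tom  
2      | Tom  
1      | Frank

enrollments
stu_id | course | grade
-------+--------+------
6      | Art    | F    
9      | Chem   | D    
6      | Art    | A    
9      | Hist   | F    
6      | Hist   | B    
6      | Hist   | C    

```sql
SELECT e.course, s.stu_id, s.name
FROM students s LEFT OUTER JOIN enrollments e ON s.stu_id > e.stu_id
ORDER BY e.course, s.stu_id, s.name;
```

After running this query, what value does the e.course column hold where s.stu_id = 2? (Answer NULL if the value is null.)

LEFT JOIN keeps every row from `students`; unmatched rows get NULL for `enrollments`'s columns.
Matching on s.stu_id > e.stu_id. A NULL in a compared column never satisfies the condition.
- s (stu_id=1) has no partner → padded with NULL.
- s (stu_id=NULL) has no partner → padded with NULL.
- s (stu_id=7) pairs with 4 row(s) of e.
- s (stu_id=7) pairs with 4 row(s) of e.
- s (stu_id=8) pairs with 4 row(s) of e.
- s (stu_id=2) has no partner → padded with NULL.
- s (stu_id=1) has no partner → padded with NULL.

NULL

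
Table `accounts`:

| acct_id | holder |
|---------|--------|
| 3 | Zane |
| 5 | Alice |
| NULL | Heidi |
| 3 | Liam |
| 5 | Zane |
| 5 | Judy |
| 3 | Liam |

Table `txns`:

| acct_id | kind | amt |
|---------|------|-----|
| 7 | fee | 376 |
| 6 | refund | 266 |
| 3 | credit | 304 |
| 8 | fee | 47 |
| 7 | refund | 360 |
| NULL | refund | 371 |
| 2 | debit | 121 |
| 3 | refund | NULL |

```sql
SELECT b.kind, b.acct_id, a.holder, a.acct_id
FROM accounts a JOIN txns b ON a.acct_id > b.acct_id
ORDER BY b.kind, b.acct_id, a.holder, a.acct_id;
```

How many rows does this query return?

INNER JOIN keeps only pairs where the ON condition holds.
Matching on a.acct_id > b.acct_id. A NULL in a compared column never satisfies the condition.
- a (acct_id=3) pairs with 1 row(s) of b.
- a (acct_id=5) pairs with 3 row(s) of b.
- a (acct_id=NULL) has no partner → excluded.
- a (acct_id=3) pairs with 1 row(s) of b.
- a (acct_id=5) pairs with 3 row(s) of b.
- a (acct_id=5) pairs with 3 row(s) of b.
- a (acct_id=3) pairs with 1 row(s) of b.
Total: 12 rows.

12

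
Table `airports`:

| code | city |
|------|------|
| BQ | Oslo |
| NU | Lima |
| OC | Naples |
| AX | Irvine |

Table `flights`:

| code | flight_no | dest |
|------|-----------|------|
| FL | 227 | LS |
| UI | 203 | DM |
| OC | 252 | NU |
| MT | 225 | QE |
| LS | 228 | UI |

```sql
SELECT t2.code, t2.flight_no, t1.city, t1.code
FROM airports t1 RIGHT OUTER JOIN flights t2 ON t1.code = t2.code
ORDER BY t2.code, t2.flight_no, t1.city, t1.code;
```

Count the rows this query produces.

RIGHT JOIN keeps every row from `flights`; unmatched rows get NULL for `airports`'s columns.
Matching on t1.code = t2.code.
- t1 (code=BQ) has no partner in t2.
- t1 (code=NU) has no partner in t2.
- t1 (code=OC) pairs with 1 row(s) of t2.
- t1 (code=AX) has no partner in t2.
- 4 t2 row(s) had no t1 match → kept, t1 columns NULL.
Total: 1 matched + 4 padded = 5 rows.

5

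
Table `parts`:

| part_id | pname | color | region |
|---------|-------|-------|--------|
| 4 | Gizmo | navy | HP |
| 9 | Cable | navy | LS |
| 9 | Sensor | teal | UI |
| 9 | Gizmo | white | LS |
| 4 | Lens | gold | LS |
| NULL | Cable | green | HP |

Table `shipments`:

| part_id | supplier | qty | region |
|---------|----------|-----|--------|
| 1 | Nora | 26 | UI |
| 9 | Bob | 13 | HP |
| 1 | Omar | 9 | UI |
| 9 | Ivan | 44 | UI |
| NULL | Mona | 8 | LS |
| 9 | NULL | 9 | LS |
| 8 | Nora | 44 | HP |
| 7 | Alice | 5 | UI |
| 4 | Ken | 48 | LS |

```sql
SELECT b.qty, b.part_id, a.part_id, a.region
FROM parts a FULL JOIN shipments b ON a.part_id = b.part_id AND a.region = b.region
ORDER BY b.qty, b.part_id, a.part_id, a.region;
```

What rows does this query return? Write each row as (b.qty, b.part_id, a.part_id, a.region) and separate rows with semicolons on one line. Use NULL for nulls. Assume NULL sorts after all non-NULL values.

(5, 7, NULL, NULL); (8, NULL, NULL, NULL); (9, 1, NULL, NULL); (9, 9, 9, LS); (9, 9, 9, LS); (13, 9, NULL, NULL); (26, 1, NULL, NULL); (44, 8, NULL, NULL); (44, 9, 9, UI); (48, 4, 4, LS); (NULL, NULL, 4, HP); (NULL, NULL, NULL, HP)

FULL OUTER JOIN keeps every row from both sides; unmatched rows get NULL for the other side's columns.
Matching on a.part_id = b.part_id AND a.region = b.region. A NULL in a compared column never satisfies the condition.
- part_id=4, region=HP: no b row matches, row kept with b columns NULL.
- part_id=9, region=LS: 1 matching b row(s), so 1 row(s) emitted.
- part_id=9, region=UI: 1 matching b row(s), so 1 row(s) emitted.
- part_id=9, region=LS: 1 matching b row(s), so 1 row(s) emitted.
- part_id=4, region=LS: 1 matching b row(s), so 1 row(s) emitted.
- part_id=NULL, region=HP: no b row matches, row kept with b columns NULL.
- plus 6 unmatched b row(s), each kept with NULL a columns.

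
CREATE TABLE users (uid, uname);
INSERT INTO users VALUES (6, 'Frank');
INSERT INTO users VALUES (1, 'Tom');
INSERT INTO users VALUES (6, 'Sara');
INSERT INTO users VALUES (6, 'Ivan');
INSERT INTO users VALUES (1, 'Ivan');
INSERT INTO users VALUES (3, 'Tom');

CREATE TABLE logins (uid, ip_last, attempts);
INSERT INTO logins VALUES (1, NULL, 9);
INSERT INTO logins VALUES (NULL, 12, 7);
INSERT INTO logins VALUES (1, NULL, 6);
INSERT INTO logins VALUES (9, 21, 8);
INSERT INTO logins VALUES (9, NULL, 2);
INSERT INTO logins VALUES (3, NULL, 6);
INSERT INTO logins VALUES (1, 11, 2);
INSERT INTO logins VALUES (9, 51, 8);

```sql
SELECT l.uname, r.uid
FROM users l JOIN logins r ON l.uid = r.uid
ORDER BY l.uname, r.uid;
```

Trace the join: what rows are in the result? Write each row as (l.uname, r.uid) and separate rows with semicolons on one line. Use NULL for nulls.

(Ivan, 1); (Ivan, 1); (Ivan, 1); (Tom, 1); (Tom, 1); (Tom, 1); (Tom, 3)

INNER JOIN keeps only pairs where the ON condition holds.
Matching on l.uid = r.uid. A NULL in a compared column never satisfies the condition.
- l (uid=6) has no partner → excluded.
- l (uid=1) pairs with 3 row(s) of r.
- l (uid=6) has no partner → excluded.
- l (uid=6) has no partner → excluded.
- l (uid=1) pairs with 3 row(s) of r.
- l (uid=3) pairs with 1 row(s) of r.
After projecting and ordering:
l.uname | r.uid
Ivan | 1
Ivan | 1
Ivan | 1
Tom | 1
Tom | 1
Tom | 1
Tom | 3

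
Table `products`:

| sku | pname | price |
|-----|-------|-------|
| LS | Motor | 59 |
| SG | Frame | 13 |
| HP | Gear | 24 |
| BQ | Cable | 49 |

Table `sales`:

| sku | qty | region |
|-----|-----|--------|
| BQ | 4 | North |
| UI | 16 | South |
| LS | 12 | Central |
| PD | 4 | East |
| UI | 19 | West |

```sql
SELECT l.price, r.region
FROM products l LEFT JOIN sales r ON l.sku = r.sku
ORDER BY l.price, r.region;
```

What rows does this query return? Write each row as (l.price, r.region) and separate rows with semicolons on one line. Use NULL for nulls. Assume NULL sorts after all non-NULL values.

LEFT JOIN keeps every row from `products`; unmatched rows get NULL for `sales`'s columns.
Matching on l.sku = r.sku.
Matched pairs: 2; unmatched l rows kept: 2.

(13, NULL); (24, NULL); (49, North); (59, Central)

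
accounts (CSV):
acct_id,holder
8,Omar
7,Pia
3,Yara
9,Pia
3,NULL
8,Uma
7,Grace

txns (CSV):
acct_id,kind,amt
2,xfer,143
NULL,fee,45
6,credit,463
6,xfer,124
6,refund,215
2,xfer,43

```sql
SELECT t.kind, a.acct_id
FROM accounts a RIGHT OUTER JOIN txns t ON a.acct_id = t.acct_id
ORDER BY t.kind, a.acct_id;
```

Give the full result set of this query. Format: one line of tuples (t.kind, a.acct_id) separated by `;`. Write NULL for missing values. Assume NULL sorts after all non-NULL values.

RIGHT JOIN keeps every row from `txns`; unmatched rows get NULL for `accounts`'s columns.
Matching on a.acct_id = t.acct_id. A NULL in a compared column never satisfies the condition.
Matched pairs: 0; unmatched t rows kept: 6.

(credit, NULL); (fee, NULL); (refund, NULL); (xfer, NULL); (xfer, NULL); (xfer, NULL)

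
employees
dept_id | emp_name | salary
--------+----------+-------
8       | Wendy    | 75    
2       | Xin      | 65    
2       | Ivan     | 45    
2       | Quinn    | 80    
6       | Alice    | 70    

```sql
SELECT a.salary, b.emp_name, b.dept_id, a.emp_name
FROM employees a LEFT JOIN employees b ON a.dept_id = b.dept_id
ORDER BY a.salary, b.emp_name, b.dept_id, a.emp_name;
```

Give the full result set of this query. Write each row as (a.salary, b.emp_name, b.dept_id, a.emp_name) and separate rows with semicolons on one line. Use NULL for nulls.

(45, Ivan, 2, Ivan); (45, Quinn, 2, Ivan); (45, Xin, 2, Ivan); (65, Ivan, 2, Xin); (65, Quinn, 2, Xin); (65, Xin, 2, Xin); (70, Alice, 6, Alice); (75, Wendy, 8, Wendy); (80, Ivan, 2, Quinn); (80, Quinn, 2, Quinn); (80, Xin, 2, Quinn)

LEFT JOIN keeps every row from `employees a`; unmatched rows get NULL for `employees b`'s columns.
Matching on a.dept_id = b.dept_id.
Matched pairs: 11; unmatched a rows kept: 0.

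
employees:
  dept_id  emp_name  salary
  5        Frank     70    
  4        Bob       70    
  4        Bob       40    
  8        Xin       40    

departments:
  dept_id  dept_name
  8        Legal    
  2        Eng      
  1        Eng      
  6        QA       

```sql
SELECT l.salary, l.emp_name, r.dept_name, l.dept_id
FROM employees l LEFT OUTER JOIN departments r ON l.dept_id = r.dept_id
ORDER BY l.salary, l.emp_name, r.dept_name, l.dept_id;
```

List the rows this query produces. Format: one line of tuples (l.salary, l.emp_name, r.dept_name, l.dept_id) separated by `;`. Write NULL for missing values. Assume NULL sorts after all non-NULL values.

LEFT JOIN keeps every row from `employees`; unmatched rows get NULL for `departments`'s columns.
Matching on l.dept_id = r.dept_id.
Matched pairs: 1; unmatched l rows kept: 3.

(40, Bob, NULL, 4); (40, Xin, Legal, 8); (70, Bob, NULL, 4); (70, Frank, NULL, 5)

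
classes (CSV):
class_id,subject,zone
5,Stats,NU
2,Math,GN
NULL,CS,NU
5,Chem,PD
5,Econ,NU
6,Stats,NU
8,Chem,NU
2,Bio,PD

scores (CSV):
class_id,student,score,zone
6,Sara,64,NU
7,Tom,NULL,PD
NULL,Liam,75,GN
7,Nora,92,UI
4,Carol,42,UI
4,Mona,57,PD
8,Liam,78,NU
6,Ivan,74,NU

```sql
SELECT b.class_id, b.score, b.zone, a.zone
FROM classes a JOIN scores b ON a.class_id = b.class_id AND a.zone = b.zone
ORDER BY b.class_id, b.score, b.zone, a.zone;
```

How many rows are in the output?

3

INNER JOIN keeps only pairs where the ON condition holds.
Matching on a.class_id = b.class_id AND a.zone = b.zone. A NULL in a compared column never satisfies the condition.
- a[0] class_id=5, zone=NU → no match; dropped.
- a[1] class_id=2, zone=GN → no match; dropped.
- a[2] class_id=NULL, zone=NU → no match; dropped.
- a[3] class_id=5, zone=PD → no match; dropped.
- a[4] class_id=5, zone=NU → no match; dropped.
- a[5] class_id=6, zone=NU → 2 match(es) in b → 2 row(s).
- a[6] class_id=8, zone=NU → 1 match(es) in b → 1 row(s).
- a[7] class_id=2, zone=PD → no match; dropped.
Total: 3 rows.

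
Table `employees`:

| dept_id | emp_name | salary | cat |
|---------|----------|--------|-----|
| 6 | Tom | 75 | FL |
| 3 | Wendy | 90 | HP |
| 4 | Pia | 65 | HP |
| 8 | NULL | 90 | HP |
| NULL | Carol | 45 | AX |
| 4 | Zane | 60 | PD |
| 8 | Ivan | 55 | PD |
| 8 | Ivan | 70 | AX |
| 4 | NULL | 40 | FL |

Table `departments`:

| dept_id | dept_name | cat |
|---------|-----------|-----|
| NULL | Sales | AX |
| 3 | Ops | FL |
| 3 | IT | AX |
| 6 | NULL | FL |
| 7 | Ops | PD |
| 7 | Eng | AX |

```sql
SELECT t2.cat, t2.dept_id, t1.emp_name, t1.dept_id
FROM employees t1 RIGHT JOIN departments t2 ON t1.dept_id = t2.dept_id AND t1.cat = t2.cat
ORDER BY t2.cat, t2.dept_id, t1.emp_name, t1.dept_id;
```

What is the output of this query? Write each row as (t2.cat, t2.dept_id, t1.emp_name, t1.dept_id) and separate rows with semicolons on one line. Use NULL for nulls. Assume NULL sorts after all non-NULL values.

(AX, 3, NULL, NULL); (AX, 7, NULL, NULL); (AX, NULL, NULL, NULL); (FL, 3, NULL, NULL); (FL, 6, Tom, 6); (PD, 7, NULL, NULL)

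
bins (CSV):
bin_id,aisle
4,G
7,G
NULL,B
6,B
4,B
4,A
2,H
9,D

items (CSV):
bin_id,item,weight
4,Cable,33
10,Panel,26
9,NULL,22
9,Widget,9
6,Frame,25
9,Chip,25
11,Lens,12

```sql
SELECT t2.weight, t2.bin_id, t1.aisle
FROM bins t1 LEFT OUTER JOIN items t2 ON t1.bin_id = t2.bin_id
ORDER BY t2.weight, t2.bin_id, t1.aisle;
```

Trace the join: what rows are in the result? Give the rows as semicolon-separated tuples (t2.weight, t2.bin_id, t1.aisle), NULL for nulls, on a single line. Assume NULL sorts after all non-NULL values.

(9, 9, D); (22, 9, D); (25, 6, B); (25, 9, D); (33, 4, A); (33, 4, B); (33, 4, G); (NULL, NULL, B); (NULL, NULL, G); (NULL, NULL, H)

LEFT JOIN keeps every row from `bins`; unmatched rows get NULL for `items`'s columns.
Matching on t1.bin_id = t2.bin_id. A NULL in a compared column never satisfies the condition.
- t1 (bin_id=4) pairs with 1 row(s) of t2.
- t1 (bin_id=7) has no partner → padded with NULL.
- t1 (bin_id=NULL) has no partner → padded with NULL.
- t1 (bin_id=6) pairs with 1 row(s) of t2.
- t1 (bin_id=4) pairs with 1 row(s) of t2.
- t1 (bin_id=4) pairs with 1 row(s) of t2.
- t1 (bin_id=2) has no partner → padded with NULL.
- t1 (bin_id=9) pairs with 3 row(s) of t2.
After projecting and ordering:
t2.weight | t2.bin_id | t1.aisle
9 | 9 | D
22 | 9 | D
25 | 6 | B
25 | 9 | D
33 | 4 | A
33 | 4 | B
33 | 4 | G
NULL | NULL | B
NULL | NULL | G
NULL | NULL | H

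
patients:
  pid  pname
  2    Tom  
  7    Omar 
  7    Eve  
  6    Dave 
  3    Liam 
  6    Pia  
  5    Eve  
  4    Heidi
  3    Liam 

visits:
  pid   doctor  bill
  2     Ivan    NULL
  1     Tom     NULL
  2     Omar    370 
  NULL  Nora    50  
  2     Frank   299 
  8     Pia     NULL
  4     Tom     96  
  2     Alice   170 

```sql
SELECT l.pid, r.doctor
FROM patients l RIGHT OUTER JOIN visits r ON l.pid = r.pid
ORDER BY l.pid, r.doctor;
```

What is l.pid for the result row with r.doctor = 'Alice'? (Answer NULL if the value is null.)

RIGHT JOIN keeps every row from `visits`; unmatched rows get NULL for `patients`'s columns.
Matching on l.pid = r.pid. A NULL in a compared column never satisfies the condition.
Matched pairs: 5; unmatched r rows kept: 3.

2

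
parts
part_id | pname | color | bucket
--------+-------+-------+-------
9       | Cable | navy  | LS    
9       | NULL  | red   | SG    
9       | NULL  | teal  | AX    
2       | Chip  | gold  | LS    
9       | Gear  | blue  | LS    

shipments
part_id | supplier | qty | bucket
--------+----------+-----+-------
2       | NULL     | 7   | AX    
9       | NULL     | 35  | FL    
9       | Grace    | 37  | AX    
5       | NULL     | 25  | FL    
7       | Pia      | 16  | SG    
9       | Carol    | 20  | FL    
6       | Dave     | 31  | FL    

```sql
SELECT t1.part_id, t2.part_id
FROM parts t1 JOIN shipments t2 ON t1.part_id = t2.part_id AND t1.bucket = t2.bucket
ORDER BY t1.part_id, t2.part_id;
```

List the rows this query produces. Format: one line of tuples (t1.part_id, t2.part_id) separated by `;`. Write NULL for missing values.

INNER JOIN keeps only pairs where the ON condition holds.
Matching on t1.part_id = t2.part_id AND t1.bucket = t2.bucket.
- t1 row (part_id=9, bucket=LS): no match → dropped.
- t1 row (part_id=9, bucket=SG): no match → dropped.
- t1 row (part_id=9, bucket=AX): matches 1 t2 row(s) → 1 output row(s).
- t1 row (part_id=2, bucket=LS): no match → dropped.
- t1 row (part_id=9, bucket=LS): no match → dropped.
After projecting and ordering:
t1.part_id | t2.part_id
9 | 9

(9, 9)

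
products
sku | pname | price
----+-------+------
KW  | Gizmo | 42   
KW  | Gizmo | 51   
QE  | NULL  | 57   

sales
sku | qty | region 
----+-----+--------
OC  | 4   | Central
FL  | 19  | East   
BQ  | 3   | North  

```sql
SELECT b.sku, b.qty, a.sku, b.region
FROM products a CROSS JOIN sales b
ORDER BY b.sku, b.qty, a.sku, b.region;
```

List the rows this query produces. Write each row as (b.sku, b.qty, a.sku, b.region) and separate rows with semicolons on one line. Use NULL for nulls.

(BQ, 3, KW, North); (BQ, 3, KW, North); (BQ, 3, QE, North); (FL, 19, KW, East); (FL, 19, KW, East); (FL, 19, QE, East); (OC, 4, KW, Central); (OC, 4, KW, Central); (OC, 4, QE, Central)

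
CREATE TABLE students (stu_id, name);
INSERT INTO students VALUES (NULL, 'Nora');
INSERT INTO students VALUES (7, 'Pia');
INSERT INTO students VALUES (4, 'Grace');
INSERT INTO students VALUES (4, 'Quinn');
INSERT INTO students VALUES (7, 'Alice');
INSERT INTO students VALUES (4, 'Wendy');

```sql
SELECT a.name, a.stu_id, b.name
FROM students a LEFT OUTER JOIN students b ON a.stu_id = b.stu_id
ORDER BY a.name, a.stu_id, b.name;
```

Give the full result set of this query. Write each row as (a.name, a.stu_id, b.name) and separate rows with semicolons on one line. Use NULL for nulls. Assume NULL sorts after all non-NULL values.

(Alice, 7, Alice); (Alice, 7, Pia); (Grace, 4, Grace); (Grace, 4, Quinn); (Grace, 4, Wendy); (Nora, NULL, NULL); (Pia, 7, Alice); (Pia, 7, Pia); (Quinn, 4, Grace); (Quinn, 4, Quinn); (Quinn, 4, Wendy); (Wendy, 4, Grace); (Wendy, 4, Quinn); (Wendy, 4, Wendy)

LEFT JOIN keeps every row from `students a`; unmatched rows get NULL for `students b`'s columns.
Matching on a.stu_id = b.stu_id. A NULL in a compared column never satisfies the condition.
Matched pairs: 13; unmatched a rows kept: 1.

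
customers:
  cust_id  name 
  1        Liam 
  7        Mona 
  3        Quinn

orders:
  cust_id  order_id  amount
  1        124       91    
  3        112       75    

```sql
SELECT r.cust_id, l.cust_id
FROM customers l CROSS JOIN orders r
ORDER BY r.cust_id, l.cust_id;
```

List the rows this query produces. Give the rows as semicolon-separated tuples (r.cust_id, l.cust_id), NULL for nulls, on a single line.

(1, 1); (1, 3); (1, 7); (3, 1); (3, 3); (3, 7)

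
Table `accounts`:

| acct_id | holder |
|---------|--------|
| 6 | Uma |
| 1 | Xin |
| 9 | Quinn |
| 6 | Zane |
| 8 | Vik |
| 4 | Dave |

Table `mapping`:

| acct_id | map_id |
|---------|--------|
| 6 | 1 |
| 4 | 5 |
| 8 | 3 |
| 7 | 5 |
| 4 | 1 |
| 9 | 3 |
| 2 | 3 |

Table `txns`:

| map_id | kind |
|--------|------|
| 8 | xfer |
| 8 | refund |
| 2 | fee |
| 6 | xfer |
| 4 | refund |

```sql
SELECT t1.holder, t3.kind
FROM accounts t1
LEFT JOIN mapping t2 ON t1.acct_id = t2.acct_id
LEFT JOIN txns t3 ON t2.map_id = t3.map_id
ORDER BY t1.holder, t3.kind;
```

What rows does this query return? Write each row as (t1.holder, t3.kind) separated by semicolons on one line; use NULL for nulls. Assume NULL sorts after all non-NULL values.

(Dave, NULL); (Dave, NULL); (Quinn, NULL); (Uma, NULL); (Vik, NULL); (Xin, NULL); (Zane, NULL)

Evaluate left to right. First `accounts t1 LEFT JOIN mapping t2` on acct_id: 7 row(s).
Then LEFT JOIN `txns t3` on map_id: each of those 7 rows is kept; rows whose t2.map_id has no match in t3 get NULL for t3's columns.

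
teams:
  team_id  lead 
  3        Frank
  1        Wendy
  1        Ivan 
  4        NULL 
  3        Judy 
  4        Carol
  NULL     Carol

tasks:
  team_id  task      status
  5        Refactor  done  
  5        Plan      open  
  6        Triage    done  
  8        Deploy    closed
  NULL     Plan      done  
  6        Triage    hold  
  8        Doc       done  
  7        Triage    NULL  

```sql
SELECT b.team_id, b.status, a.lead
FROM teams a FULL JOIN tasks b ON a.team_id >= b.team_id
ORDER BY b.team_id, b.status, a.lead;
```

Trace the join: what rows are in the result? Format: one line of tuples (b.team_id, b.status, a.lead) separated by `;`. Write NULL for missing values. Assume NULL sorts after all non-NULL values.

FULL OUTER JOIN keeps every row from both sides; unmatched rows get NULL for the other side's columns.
Matching on a.team_id >= b.team_id. A NULL in a compared column never satisfies the condition.
Matched pairs: 0; unmatched a rows kept: 7; unmatched b rows kept: 8.

(5, done, NULL); (5, open, NULL); (6, done, NULL); (6, hold, NULL); (7, NULL, NULL); (8, closed, NULL); (8, done, NULL); (NULL, done, NULL); (NULL, NULL, Carol); (NULL, NULL, Carol); (NULL, NULL, Frank); (NULL, NULL, Ivan); (NULL, NULL, Judy); (NULL, NULL, Wendy); (NULL, NULL, NULL)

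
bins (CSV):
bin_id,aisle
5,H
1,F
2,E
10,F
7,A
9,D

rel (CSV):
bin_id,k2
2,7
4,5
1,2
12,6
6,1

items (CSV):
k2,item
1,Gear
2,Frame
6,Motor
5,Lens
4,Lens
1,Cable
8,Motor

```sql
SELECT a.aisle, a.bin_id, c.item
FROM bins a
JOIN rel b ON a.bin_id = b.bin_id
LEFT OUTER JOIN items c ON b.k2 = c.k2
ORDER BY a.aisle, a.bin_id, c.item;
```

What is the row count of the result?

2

Evaluate left to right. First `bins a INNER JOIN rel b` on bin_id: 2 row(s).
Then LEFT JOIN `items c` on k2: each of those 2 rows is kept; rows whose b.k2 has no match in c get NULL for c's columns.
Result: 2 row(s).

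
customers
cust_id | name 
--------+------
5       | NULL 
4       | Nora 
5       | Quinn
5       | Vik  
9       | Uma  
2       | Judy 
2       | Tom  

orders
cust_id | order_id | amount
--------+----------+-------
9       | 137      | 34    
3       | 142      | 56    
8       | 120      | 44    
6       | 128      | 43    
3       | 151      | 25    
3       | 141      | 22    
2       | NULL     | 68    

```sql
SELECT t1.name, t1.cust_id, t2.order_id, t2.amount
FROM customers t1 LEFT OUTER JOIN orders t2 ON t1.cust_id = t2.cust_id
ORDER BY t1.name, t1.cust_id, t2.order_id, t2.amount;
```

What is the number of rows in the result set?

7

LEFT JOIN keeps every row from `customers`; unmatched rows get NULL for `orders`'s columns.
Matching on t1.cust_id = t2.cust_id.
- cust_id=5: no t2 row matches, row kept with t2 columns NULL.
- cust_id=4: no t2 row matches, row kept with t2 columns NULL.
- cust_id=5: no t2 row matches, row kept with t2 columns NULL.
- cust_id=5: no t2 row matches, row kept with t2 columns NULL.
- cust_id=9: 1 matching t2 row(s), so 1 row(s) emitted.
- cust_id=2: 1 matching t2 row(s), so 1 row(s) emitted.
- cust_id=2: 1 matching t2 row(s), so 1 row(s) emitted.
Total: 3 matched + 4 padded = 7 rows.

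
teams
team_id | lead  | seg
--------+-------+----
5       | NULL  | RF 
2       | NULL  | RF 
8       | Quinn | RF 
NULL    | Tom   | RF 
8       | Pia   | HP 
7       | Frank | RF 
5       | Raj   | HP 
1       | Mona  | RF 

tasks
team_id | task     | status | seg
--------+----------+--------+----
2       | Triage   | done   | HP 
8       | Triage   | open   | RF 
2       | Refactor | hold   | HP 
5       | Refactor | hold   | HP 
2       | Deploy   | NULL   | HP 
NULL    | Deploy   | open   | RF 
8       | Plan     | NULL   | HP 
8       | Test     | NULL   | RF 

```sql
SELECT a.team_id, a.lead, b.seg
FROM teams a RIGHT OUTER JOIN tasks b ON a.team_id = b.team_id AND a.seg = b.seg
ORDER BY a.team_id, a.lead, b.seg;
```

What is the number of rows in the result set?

8

RIGHT JOIN keeps every row from `tasks`; unmatched rows get NULL for `teams`'s columns.
Matching on a.team_id = b.team_id AND a.seg = b.seg. A NULL in a compared column never satisfies the condition.
Matched pairs: 4; unmatched b rows kept: 4.
Total: 4 matched + 4 padded = 8 rows.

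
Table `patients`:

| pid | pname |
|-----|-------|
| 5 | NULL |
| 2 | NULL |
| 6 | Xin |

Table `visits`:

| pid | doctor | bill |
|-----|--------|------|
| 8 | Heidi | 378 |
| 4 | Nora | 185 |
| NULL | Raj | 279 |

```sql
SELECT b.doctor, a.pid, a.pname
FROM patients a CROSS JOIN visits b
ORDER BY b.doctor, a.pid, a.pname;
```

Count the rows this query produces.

CROSS JOIN pairs every row of `patients` with every row of `visits`: 3 × 3 = 9 rows.

9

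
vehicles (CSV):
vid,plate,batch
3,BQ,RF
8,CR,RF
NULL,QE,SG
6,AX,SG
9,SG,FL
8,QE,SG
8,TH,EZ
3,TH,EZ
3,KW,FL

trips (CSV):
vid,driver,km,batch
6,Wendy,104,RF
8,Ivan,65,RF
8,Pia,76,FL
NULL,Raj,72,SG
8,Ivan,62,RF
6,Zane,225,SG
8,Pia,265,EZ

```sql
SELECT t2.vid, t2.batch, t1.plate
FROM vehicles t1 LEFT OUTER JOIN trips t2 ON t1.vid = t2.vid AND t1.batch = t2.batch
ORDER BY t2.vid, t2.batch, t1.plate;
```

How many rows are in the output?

10

LEFT JOIN keeps every row from `vehicles`; unmatched rows get NULL for `trips`'s columns.
Matching on t1.vid = t2.vid AND t1.batch = t2.batch. A NULL in a compared column never satisfies the condition.
- t1[0] vid=3, batch=RF → no match; kept with NULLs on the t2 side.
- t1[1] vid=8, batch=RF → 2 match(es) in t2 → 2 row(s).
- t1[2] vid=NULL, batch=SG → no match; kept with NULLs on the t2 side.
- t1[3] vid=6, batch=SG → 1 match(es) in t2 → 1 row(s).
- t1[4] vid=9, batch=FL → no match; kept with NULLs on the t2 side.
- t1[5] vid=8, batch=SG → no match; kept with NULLs on the t2 side.
- t1[6] vid=8, batch=EZ → 1 match(es) in t2 → 1 row(s).
- t1[7] vid=3, batch=EZ → no match; kept with NULLs on the t2 side.
- t1[8] vid=3, batch=FL → no match; kept with NULLs on the t2 side.
Total: 4 matched + 6 padded = 10 rows.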